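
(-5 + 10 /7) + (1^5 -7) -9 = -130 /7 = -18.57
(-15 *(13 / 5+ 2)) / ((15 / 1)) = -4.60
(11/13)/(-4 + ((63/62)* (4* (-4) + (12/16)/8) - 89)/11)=-240064/3847207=-0.06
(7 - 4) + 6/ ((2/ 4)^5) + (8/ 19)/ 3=11123/ 57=195.14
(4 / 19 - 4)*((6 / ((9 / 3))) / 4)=-1.89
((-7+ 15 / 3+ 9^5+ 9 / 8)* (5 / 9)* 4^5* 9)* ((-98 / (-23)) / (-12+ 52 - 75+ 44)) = 29627987200 / 207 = 143130372.95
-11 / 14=-0.79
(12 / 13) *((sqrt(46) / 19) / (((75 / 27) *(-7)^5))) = -108 *sqrt(46) / 103783225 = -0.00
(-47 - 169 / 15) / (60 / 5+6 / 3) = -437 / 105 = -4.16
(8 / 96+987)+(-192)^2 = 454213 / 12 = 37851.08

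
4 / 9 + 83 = 751 / 9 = 83.44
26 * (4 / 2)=52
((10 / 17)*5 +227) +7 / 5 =19664 / 85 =231.34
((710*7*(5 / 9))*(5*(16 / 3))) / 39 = 1988000 / 1053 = 1887.94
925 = 925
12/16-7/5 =-13/20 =-0.65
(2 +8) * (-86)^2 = 73960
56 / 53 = 1.06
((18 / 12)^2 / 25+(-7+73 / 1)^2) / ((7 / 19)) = 8276571 / 700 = 11823.67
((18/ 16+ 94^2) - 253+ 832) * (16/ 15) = 150658/ 15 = 10043.87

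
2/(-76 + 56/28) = -1/37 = -0.03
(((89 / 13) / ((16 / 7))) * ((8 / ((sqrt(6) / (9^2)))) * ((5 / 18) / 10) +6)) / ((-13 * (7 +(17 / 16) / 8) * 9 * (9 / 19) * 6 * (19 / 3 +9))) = -23674 * sqrt(6) / 95818437 - 47348 / 95818437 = -0.00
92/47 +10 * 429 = 201722/47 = 4291.96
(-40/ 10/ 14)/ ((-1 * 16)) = 1/ 56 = 0.02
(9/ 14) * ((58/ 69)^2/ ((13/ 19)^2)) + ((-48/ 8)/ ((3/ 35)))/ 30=-2559043/ 1877421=-1.36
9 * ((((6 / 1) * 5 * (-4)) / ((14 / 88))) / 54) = -880 / 7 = -125.71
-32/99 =-0.32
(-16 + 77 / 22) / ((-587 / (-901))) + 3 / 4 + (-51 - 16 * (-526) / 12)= 4451081 / 7044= 631.90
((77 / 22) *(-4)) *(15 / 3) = -70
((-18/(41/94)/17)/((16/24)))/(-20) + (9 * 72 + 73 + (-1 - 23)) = 4859359/6970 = 697.18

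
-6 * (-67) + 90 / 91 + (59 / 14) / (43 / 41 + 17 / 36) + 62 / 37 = 407.44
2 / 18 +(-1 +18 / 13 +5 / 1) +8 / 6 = 799 / 117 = 6.83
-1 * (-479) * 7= 3353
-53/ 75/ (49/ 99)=-1749/ 1225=-1.43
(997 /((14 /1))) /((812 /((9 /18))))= 997 /22736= 0.04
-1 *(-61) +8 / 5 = 313 / 5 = 62.60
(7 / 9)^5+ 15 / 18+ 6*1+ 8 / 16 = 449833 / 59049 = 7.62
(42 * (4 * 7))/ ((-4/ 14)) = -4116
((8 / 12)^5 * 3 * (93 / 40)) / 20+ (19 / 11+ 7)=65141 / 7425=8.77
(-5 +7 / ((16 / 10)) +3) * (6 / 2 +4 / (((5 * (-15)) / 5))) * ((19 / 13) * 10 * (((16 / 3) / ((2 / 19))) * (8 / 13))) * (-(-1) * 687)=1030386416 / 507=2032320.35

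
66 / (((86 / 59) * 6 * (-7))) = -649 / 602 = -1.08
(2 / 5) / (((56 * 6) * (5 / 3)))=1 / 1400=0.00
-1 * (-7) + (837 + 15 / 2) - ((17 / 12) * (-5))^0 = 1701 / 2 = 850.50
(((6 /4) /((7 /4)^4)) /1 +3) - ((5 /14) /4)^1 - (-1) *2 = 97397 /19208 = 5.07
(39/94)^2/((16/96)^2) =13689/2209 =6.20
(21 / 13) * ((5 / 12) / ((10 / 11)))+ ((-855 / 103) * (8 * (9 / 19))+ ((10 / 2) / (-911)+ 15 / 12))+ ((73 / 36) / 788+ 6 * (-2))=-41.47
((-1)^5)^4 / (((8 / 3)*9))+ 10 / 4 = 61 / 24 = 2.54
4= 4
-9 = -9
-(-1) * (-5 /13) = -5 /13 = -0.38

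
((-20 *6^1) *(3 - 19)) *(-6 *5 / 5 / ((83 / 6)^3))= -2488320 / 571787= -4.35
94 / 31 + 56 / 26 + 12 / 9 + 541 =661951 / 1209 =547.52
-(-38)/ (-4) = -19/ 2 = -9.50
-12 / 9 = -1.33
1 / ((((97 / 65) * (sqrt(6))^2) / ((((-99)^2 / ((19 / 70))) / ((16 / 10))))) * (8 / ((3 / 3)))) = 37162125 / 117952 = 315.06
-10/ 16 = -5/ 8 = -0.62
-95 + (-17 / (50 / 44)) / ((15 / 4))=-37121 / 375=-98.99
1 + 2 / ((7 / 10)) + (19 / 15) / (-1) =272 / 105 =2.59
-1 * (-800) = 800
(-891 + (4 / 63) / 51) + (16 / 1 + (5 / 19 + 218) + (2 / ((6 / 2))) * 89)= -36469616 / 61047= -597.40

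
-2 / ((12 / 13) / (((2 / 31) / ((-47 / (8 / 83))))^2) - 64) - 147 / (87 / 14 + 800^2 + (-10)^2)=-90305272272398 / 393166127586881045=-0.00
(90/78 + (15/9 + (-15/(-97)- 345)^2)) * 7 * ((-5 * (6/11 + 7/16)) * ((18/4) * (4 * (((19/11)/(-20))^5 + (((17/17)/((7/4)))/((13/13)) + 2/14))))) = -5835996150908594963809917/110946317740544000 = -52601981.48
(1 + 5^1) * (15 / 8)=45 / 4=11.25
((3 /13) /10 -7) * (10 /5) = -13.95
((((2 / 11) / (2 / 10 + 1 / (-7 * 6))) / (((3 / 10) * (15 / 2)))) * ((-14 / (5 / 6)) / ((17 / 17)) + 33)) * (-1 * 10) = -30240 / 407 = -74.30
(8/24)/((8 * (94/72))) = 3/94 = 0.03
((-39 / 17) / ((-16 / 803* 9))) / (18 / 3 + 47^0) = 10439 / 5712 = 1.83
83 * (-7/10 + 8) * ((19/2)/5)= 115121/100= 1151.21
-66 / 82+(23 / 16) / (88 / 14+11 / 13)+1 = 168885 / 425744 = 0.40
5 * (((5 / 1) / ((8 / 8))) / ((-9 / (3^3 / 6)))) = -25 / 2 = -12.50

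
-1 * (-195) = 195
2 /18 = 1 /9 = 0.11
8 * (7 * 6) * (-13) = -4368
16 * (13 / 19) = 208 / 19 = 10.95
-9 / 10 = -0.90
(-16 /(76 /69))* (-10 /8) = 345 /19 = 18.16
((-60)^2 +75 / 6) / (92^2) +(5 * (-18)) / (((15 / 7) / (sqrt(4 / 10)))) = 7225 / 16928-42 * sqrt(10) / 5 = -26.14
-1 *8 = -8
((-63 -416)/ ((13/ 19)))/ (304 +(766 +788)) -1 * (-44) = 43.62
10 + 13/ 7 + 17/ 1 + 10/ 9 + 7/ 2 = 4217/ 126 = 33.47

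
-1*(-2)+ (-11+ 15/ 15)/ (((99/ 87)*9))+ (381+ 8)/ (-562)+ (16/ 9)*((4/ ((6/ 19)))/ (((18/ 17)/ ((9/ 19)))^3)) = 141457379/ 60255954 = 2.35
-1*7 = -7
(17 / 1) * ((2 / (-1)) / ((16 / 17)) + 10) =1071 / 8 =133.88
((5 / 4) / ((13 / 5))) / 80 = 5 / 832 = 0.01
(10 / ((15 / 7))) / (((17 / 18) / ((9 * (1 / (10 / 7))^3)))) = 64827 / 4250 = 15.25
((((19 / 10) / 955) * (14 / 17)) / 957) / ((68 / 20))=133 / 264127215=0.00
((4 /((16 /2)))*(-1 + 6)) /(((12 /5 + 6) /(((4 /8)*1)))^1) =25 /168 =0.15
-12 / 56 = -3 / 14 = -0.21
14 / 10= 7 / 5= 1.40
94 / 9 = 10.44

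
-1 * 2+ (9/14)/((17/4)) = -1.85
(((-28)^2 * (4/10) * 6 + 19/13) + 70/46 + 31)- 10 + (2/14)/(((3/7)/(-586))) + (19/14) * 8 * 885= 355354397/31395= 11318.82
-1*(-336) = 336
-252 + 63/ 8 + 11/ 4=-1931/ 8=-241.38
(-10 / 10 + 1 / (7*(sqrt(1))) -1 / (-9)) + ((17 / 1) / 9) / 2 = 0.20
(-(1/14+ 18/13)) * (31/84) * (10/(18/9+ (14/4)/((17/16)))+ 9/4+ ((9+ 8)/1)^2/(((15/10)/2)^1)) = -16454645/78624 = -209.28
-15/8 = -1.88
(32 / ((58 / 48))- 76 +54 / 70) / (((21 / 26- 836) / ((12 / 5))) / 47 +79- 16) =-725530728 / 827485855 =-0.88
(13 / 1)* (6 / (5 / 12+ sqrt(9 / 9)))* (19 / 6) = 2964 / 17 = 174.35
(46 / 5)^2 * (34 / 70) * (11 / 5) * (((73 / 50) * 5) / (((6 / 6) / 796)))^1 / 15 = 11496435368 / 328125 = 35036.76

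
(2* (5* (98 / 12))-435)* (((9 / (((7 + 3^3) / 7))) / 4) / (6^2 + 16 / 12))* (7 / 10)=-3339 / 1088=-3.07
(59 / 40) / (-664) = -59 / 26560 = -0.00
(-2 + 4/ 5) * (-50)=60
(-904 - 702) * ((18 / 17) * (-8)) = 231264 / 17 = 13603.76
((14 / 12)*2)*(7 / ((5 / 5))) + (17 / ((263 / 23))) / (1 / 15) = 30482 / 789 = 38.63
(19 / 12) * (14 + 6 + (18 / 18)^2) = 33.25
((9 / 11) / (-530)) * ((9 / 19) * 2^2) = -162 / 55385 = -0.00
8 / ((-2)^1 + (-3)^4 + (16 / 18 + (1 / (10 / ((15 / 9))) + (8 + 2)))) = 144 / 1621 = 0.09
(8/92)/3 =2/69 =0.03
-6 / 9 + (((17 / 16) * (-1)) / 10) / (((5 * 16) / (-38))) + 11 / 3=19523 / 6400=3.05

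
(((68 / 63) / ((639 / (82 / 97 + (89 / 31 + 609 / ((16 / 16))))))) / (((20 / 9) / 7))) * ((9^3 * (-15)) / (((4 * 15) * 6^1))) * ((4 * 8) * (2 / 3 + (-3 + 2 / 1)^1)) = 1127572056 / 1067485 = 1056.29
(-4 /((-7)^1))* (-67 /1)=-268 /7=-38.29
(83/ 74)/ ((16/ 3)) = 249/ 1184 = 0.21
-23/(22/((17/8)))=-391/176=-2.22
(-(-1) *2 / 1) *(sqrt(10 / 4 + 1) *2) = 2 *sqrt(14) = 7.48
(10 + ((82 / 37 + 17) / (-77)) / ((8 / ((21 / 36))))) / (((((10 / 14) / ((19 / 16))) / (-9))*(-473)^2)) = -155613591 / 233107719680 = -0.00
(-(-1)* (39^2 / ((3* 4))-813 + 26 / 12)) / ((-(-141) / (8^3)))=-1050752 / 423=-2484.05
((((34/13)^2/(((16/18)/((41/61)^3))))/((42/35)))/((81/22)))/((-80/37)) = -0.24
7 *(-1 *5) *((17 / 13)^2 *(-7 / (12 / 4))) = 70805 / 507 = 139.65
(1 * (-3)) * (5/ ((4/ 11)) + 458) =-5661/ 4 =-1415.25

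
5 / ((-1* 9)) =-0.56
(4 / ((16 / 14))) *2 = 7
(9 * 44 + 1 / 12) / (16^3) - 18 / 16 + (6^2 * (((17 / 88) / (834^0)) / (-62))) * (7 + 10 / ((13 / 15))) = -677152543 / 217890816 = -3.11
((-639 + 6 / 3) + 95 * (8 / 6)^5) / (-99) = 57511 / 24057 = 2.39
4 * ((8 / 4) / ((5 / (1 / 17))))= 8 / 85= 0.09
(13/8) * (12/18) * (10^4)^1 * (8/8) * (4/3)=130000/9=14444.44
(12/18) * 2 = 4/3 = 1.33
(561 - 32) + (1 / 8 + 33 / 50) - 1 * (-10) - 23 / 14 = 753399 / 1400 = 538.14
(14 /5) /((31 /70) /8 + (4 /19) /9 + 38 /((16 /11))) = 268128 /2509271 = 0.11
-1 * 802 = -802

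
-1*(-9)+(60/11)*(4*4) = 1059/11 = 96.27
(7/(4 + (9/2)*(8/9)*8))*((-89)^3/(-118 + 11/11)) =4934783/4212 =1171.60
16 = 16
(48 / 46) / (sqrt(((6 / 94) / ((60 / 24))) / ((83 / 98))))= 4* sqrt(58515) / 161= 6.01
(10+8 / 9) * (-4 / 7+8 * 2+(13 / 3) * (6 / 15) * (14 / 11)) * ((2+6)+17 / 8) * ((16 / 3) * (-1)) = -570304 / 55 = -10369.16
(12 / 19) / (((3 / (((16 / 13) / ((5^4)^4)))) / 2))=128 / 37689208984375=0.00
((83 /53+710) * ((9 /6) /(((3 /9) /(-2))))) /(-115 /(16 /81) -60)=1810224 /181525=9.97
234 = 234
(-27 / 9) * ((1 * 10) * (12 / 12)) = -30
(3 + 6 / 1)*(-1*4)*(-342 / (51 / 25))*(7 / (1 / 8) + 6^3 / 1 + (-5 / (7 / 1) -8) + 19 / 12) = 190228950 / 119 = 1598562.61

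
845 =845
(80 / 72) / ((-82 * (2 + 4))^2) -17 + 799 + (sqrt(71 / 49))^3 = 71 * sqrt(71) / 343 + 851823221 / 1089288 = 783.74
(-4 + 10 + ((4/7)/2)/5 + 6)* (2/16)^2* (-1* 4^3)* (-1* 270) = 22788/7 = 3255.43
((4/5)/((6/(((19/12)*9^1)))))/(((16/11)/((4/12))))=209/480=0.44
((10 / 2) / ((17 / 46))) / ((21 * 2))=115 / 357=0.32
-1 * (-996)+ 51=1047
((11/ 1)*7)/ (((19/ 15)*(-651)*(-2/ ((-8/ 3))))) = -220/ 1767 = -0.12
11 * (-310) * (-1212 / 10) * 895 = 369896340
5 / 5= 1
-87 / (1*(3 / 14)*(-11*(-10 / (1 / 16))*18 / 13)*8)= -2639 / 126720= -0.02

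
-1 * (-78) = 78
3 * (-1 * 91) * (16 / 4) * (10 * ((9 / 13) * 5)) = -37800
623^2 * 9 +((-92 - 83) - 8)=3492978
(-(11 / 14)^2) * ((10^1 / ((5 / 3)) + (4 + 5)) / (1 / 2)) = -1815 / 98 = -18.52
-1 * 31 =-31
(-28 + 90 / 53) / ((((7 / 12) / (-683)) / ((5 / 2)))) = 28563060 / 371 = 76989.38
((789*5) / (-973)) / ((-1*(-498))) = -1315 / 161518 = -0.01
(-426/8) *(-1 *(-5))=-1065/4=-266.25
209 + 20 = 229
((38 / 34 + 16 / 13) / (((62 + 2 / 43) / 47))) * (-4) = -1048899 / 147407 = -7.12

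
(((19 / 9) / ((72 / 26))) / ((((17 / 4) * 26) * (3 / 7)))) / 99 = 133 / 817938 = 0.00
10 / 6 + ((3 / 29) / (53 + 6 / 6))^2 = 454141 / 272484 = 1.67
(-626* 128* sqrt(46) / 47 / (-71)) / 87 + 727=80128* sqrt(46) / 290319 + 727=728.87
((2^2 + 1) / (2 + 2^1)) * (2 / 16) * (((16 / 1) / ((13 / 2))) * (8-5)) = 15 / 13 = 1.15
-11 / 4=-2.75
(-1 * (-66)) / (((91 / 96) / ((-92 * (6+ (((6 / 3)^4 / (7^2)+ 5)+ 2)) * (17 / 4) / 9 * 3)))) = -539242176 / 4459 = -120933.43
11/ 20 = 0.55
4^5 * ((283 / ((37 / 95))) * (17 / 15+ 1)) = 176193536 / 111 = 1587329.15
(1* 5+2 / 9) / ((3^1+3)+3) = 47 / 81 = 0.58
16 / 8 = 2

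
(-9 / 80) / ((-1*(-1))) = -9 / 80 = -0.11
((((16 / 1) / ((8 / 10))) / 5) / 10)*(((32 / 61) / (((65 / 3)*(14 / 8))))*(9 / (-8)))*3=-2592 / 138775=-0.02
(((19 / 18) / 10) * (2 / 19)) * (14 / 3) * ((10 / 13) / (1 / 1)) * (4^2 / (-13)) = -224 / 4563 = -0.05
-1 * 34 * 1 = -34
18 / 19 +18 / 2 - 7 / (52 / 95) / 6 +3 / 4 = 50779 / 5928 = 8.57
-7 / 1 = -7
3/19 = 0.16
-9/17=-0.53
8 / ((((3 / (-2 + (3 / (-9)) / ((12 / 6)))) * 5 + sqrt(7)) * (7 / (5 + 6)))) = -102960 / 48419-14872 * sqrt(7) / 48419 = -2.94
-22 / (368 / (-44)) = 121 / 46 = 2.63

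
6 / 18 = 1 / 3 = 0.33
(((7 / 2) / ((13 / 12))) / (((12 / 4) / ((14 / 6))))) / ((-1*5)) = -98 / 195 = -0.50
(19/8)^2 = 5.64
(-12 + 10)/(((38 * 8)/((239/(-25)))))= 239/3800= 0.06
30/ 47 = 0.64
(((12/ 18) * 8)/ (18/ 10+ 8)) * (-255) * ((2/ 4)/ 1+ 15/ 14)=-218.08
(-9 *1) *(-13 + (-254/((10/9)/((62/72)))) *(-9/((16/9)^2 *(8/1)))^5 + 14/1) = -13780523946923212257/720575940379279360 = -19.12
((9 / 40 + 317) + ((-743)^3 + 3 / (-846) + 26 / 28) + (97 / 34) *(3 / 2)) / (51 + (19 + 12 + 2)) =-275291096280379 / 56377440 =-4883001.01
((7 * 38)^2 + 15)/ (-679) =-70771/ 679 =-104.23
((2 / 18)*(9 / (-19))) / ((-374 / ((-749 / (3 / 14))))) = -5243 / 10659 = -0.49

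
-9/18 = -1/2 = -0.50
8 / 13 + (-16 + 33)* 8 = 1776 / 13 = 136.62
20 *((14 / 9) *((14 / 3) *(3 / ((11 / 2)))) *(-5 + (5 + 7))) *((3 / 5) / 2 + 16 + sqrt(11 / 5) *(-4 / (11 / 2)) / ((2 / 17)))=894544 / 99 - 746368 *sqrt(55) / 1089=3952.96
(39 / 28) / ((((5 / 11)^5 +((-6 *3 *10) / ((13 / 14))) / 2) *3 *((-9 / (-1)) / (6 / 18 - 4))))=299393809 / 153380028060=0.00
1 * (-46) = -46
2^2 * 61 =244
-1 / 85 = -0.01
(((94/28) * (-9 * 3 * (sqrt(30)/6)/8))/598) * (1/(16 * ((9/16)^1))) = -47 * sqrt(30)/133952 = -0.00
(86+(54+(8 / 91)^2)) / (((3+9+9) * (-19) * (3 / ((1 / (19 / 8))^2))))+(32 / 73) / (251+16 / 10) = -696533242336 / 36657921610947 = -0.02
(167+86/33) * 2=11194/33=339.21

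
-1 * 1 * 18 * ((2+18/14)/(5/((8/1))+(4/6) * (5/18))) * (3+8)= -983664/1225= -802.99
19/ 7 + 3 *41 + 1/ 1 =887/ 7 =126.71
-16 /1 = -16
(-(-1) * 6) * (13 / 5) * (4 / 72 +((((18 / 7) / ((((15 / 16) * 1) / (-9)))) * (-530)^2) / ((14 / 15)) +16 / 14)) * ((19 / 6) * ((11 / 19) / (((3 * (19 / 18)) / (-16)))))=14992884519184 / 13965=1073604333.63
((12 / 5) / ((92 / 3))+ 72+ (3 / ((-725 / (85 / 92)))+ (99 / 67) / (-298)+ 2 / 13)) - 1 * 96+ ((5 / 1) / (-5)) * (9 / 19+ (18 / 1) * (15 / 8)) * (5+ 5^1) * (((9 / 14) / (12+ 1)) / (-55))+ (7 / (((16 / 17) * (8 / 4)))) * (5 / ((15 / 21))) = 3993723215871 / 1558659366880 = 2.56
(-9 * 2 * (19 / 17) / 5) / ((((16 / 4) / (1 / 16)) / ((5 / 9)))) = -19 / 544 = -0.03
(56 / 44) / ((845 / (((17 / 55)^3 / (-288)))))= -34391 / 222689610000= -0.00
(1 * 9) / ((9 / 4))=4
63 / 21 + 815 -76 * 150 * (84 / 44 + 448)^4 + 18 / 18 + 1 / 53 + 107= -362452029762131878561 / 775973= -467093609909277.61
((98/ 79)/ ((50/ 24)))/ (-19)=-0.03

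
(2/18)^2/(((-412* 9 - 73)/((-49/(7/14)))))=98/306261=0.00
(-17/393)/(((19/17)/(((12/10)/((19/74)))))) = -42772/236455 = -0.18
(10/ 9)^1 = 10/ 9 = 1.11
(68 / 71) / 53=0.02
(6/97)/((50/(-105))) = -0.13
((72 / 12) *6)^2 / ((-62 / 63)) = -40824 / 31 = -1316.90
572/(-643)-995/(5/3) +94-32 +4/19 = -6544391/12217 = -535.68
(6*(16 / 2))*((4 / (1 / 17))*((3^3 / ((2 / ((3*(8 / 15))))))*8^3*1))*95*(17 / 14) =29148512256 / 7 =4164073179.43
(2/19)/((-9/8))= -16/171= -0.09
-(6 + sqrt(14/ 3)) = -6 - sqrt(42)/ 3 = -8.16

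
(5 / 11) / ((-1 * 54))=-0.01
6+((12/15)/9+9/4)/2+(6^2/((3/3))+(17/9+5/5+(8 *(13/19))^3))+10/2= 177008773/823080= 215.06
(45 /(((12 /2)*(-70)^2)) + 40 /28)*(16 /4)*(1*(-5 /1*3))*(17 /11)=-132.61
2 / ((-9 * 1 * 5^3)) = -2 / 1125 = -0.00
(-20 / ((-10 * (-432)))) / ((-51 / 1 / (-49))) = -49 / 11016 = -0.00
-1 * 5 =-5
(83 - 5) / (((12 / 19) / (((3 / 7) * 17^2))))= 214149 / 14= 15296.36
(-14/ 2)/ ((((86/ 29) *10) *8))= -203/ 6880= -0.03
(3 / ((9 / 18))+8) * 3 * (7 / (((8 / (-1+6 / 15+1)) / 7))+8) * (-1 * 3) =-13167 / 10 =-1316.70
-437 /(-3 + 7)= -437 /4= -109.25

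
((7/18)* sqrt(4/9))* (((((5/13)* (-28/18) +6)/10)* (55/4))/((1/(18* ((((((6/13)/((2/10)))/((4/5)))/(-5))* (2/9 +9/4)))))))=-2706935/54756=-49.44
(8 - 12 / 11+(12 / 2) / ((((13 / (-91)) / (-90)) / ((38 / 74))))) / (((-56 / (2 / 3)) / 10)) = -1982080 / 8547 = -231.90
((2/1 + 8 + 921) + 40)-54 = 917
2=2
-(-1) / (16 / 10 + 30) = 5 / 158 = 0.03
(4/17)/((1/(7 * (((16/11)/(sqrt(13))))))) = 448 * sqrt(13)/2431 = 0.66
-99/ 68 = -1.46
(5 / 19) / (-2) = -5 / 38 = -0.13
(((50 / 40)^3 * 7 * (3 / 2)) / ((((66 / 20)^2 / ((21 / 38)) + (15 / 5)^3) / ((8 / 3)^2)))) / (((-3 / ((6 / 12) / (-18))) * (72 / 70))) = 5359375 / 190671408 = 0.03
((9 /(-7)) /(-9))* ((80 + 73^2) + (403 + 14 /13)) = 830.44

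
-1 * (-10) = 10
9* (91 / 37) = 819 / 37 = 22.14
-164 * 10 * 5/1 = -8200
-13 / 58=-0.22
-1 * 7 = -7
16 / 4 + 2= 6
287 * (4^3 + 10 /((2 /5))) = 25543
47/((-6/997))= -7809.83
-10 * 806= -8060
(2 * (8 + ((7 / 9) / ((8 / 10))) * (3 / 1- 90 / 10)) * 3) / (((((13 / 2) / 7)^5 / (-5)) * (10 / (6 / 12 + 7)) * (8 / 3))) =-756315 / 28561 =-26.48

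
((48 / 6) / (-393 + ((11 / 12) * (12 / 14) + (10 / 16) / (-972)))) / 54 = -0.00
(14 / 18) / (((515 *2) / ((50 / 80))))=7 / 14832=0.00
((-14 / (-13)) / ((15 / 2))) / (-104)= -7 / 5070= -0.00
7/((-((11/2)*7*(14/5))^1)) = -5/77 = -0.06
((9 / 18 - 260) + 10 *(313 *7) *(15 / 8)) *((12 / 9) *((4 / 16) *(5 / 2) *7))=1905015 / 8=238126.88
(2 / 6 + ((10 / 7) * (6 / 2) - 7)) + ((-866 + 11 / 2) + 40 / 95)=-688243 / 798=-862.46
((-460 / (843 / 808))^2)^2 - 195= 19084323406462011525805 / 505022001201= 37789093071.35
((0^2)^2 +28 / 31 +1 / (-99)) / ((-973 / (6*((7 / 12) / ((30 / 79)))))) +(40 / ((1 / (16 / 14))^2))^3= 429420535563763189 / 3011280273540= 142603.97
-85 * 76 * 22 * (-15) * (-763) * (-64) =104100057600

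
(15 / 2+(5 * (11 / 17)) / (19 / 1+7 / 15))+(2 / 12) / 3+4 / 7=2593543 / 312732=8.29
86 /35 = 2.46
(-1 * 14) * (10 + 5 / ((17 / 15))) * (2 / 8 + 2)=-15435 / 34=-453.97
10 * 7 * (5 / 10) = 35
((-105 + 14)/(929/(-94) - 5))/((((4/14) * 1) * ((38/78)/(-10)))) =-11676210/26581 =-439.27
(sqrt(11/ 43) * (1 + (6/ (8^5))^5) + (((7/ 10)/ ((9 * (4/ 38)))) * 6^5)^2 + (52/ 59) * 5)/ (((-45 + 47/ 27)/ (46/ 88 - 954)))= 1337292727126854023414024577 * sqrt(473)/ 2608937476592095673339346944 + 13788900848723859/ 18950800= 727615776.64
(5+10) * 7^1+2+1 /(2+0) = 215 /2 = 107.50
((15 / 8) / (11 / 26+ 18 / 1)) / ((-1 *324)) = -65 / 206928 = -0.00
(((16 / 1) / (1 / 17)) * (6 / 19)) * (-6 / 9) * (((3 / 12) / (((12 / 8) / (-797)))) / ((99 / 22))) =867136 / 513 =1690.32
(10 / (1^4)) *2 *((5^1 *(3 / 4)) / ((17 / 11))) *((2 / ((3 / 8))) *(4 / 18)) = 8800 / 153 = 57.52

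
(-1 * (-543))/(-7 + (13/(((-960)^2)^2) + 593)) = 461195182080000/497717084160013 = 0.93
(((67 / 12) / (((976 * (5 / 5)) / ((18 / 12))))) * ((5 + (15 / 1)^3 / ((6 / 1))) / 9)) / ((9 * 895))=15209 / 226416384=0.00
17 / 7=2.43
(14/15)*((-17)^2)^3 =337925966/15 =22528397.73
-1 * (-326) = 326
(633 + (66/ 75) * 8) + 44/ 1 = 17101/ 25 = 684.04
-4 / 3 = -1.33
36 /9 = 4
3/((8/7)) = 21/8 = 2.62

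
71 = 71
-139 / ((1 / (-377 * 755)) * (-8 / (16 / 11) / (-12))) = 949542360 / 11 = 86322032.73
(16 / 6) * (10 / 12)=20 / 9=2.22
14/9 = 1.56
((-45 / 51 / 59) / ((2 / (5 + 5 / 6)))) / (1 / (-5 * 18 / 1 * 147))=1157625 / 2006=577.08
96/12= 8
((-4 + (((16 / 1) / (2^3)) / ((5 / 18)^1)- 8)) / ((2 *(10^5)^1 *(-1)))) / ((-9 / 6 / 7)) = -7 / 62500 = -0.00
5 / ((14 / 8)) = 20 / 7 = 2.86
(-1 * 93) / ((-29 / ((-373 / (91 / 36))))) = -1248804 / 2639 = -473.21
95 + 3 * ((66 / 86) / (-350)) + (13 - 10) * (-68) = -1640549 / 15050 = -109.01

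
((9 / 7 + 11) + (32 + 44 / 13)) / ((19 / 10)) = 43380 / 1729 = 25.09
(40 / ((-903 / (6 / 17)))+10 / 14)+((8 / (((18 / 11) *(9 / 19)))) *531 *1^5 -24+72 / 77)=2764969609 / 506583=5458.08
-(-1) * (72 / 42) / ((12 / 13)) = 13 / 7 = 1.86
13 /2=6.50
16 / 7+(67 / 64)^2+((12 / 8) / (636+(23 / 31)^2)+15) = 322444262963 / 17539379200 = 18.38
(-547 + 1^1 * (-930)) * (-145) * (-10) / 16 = -1070825 / 8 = -133853.12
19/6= 3.17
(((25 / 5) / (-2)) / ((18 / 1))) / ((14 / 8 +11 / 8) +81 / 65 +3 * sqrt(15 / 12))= -1477450 / 19120761 +169000 * sqrt(5) / 6373587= -0.02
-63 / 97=-0.65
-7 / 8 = -0.88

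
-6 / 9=-2 / 3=-0.67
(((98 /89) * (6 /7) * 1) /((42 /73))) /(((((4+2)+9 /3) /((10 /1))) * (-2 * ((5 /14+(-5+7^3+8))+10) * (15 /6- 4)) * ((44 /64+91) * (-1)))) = -327040 /17587227789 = -0.00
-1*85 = -85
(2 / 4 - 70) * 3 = -417 / 2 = -208.50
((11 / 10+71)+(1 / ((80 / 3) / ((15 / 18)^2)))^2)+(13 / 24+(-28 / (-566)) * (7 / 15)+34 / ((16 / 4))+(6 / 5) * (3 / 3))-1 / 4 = 4283351087 / 52162560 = 82.12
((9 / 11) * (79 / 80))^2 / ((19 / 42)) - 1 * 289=-287.56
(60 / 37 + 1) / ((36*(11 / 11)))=97 / 1332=0.07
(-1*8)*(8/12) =-16/3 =-5.33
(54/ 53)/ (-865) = -54/ 45845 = -0.00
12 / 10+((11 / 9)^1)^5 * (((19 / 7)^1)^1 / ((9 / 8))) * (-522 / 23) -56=-9704015666 / 47534445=-204.15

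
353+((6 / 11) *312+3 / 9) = 17276 / 33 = 523.52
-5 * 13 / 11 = -65 / 11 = -5.91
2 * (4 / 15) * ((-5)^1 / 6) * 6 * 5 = -40 / 3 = -13.33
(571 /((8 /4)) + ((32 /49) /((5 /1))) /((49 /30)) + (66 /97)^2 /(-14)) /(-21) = -12901585087 /948822378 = -13.60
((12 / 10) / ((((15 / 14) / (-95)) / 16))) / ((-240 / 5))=532 / 15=35.47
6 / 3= 2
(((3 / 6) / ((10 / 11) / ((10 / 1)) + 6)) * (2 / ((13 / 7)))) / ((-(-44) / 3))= 21 / 3484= 0.01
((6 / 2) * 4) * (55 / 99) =20 / 3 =6.67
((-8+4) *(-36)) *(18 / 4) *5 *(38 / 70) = 12312 / 7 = 1758.86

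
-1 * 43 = -43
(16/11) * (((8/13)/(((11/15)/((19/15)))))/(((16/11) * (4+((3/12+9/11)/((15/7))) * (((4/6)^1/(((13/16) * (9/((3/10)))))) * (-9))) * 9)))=475/15594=0.03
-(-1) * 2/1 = 2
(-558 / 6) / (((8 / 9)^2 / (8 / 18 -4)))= 837 / 2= 418.50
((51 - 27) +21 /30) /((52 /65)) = 30.88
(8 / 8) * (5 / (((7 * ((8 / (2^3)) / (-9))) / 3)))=-135 / 7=-19.29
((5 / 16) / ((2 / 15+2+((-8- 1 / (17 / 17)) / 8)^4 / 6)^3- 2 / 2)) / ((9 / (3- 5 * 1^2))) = -128849018880000 / 23803636604880349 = -0.01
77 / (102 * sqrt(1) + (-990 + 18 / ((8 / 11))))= -308 / 3453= -0.09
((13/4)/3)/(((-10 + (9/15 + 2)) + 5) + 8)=0.19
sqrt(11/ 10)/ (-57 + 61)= sqrt(110)/ 40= 0.26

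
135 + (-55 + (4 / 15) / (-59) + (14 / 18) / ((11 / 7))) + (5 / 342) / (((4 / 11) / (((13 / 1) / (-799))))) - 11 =82157503163 / 1182296280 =69.49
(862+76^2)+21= 6659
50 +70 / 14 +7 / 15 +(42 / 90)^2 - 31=5554 / 225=24.68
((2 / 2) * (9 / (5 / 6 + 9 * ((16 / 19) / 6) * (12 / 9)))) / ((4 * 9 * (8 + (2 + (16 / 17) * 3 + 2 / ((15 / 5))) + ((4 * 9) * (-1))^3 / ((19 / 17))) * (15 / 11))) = -0.00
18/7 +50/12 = 283/42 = 6.74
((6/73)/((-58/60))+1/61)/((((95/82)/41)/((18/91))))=-536353308/1116389365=-0.48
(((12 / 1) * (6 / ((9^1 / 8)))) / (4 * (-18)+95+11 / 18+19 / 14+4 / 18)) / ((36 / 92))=448 / 69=6.49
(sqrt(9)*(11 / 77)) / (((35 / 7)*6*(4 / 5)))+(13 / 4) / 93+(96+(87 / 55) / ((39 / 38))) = 363412961 / 3723720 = 97.59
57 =57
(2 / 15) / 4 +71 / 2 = 533 / 15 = 35.53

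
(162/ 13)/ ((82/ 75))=6075/ 533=11.40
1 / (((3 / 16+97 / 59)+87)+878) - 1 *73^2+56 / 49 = -34038729647 / 6388823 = -5327.86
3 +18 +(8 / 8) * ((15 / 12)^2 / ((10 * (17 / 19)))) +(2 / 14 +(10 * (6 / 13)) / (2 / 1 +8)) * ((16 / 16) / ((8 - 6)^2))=1055709 / 49504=21.33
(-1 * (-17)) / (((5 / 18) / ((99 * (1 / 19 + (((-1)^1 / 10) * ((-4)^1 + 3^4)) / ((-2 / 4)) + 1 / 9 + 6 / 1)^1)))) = 62058942 / 475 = 130650.40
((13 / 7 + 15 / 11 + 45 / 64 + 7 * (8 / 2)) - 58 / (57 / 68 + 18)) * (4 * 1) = 26013167 / 225456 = 115.38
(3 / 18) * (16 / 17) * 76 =608 / 51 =11.92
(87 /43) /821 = 87 /35303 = 0.00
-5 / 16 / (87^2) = -5 / 121104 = -0.00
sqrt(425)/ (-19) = -5 * sqrt(17)/ 19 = -1.09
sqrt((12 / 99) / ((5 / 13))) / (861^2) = 2 * sqrt(2145) / 122317965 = 0.00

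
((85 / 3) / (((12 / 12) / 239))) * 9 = 60945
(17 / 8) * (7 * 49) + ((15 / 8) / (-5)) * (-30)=5921 / 8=740.12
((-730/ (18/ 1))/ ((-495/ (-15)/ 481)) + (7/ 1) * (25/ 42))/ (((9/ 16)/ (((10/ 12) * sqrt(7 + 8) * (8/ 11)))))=-55784800 * sqrt(15)/ 88209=-2449.34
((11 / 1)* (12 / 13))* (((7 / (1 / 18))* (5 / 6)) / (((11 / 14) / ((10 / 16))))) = 11025 / 13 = 848.08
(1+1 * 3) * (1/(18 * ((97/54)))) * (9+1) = 120/97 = 1.24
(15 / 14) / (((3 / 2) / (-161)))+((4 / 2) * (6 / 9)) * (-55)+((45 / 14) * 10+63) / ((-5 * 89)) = -1761973 / 9345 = -188.55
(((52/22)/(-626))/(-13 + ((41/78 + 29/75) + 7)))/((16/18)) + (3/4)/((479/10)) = 359794005/21815577916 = 0.02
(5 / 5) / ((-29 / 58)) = -2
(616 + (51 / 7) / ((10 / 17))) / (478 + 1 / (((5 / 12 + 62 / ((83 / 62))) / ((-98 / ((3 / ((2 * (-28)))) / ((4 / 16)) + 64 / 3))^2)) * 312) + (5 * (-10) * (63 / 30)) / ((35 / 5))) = 2991377812955311 / 2204079936741970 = 1.36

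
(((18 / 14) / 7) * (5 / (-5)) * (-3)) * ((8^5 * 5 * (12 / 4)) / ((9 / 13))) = 19169280 / 49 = 391209.80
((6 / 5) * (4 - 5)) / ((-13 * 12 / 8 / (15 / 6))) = 2 / 13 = 0.15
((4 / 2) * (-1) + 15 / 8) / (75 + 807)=-1 / 7056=-0.00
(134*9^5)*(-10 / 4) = -19781415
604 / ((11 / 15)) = 9060 / 11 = 823.64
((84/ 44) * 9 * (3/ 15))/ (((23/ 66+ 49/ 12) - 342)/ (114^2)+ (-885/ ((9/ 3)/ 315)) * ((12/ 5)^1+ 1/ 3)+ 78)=-3274992/ 241993082435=-0.00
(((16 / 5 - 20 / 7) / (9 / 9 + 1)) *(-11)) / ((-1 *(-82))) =-33 / 1435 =-0.02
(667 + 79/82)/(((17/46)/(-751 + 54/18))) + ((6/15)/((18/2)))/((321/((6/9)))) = -2402071010296/1776735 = -1351957.95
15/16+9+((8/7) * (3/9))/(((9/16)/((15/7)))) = 80359/7056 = 11.39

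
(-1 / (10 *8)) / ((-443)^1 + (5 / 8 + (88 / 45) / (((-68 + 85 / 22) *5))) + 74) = 0.00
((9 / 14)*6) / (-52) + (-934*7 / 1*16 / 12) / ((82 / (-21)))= 33316541 / 14924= 2232.41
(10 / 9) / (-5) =-2 / 9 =-0.22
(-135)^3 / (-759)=820125 / 253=3241.60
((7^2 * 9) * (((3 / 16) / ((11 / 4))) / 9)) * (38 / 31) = 2793 / 682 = 4.10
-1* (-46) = 46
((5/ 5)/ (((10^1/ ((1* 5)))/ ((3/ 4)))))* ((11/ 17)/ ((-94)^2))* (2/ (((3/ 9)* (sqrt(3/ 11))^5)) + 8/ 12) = 11/ 600848 + 1331* sqrt(33)/ 1802544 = 0.00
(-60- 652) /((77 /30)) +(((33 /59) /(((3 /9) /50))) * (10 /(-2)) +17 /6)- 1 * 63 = -20635963 /27258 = -757.06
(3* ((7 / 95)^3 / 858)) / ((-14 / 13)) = -49 / 37724500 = -0.00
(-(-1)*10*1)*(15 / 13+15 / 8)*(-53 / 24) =-27825 / 416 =-66.89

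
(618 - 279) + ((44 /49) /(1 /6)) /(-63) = 348743 /1029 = 338.91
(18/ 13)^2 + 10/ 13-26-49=-12221/ 169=-72.31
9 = 9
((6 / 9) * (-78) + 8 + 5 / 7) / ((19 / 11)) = -3333 / 133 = -25.06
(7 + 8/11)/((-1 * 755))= -0.01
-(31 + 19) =-50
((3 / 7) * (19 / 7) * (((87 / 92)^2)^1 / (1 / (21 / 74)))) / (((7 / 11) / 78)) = 555254271 / 15345232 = 36.18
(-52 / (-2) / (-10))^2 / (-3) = -2.25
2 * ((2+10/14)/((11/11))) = 5.43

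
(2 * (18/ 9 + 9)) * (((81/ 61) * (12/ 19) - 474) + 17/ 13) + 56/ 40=-781930621/ 75335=-10379.38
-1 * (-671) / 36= 671 / 36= 18.64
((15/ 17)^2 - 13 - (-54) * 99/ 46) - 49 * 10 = -2565769/ 6647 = -386.00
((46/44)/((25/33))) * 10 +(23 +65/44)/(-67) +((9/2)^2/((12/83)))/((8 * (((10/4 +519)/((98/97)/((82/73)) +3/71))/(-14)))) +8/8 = 34708810032779/2480605389680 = 13.99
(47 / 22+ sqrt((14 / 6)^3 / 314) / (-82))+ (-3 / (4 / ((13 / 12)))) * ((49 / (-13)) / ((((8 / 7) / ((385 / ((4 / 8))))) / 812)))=294879191 / 176 - 7 * sqrt(6594) / 231732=1675449.95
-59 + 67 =8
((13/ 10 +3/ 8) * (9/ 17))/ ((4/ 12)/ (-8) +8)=1809/ 16235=0.11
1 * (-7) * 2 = -14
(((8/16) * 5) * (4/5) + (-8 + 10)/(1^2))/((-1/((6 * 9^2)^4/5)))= -223154201664/5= -44630840332.80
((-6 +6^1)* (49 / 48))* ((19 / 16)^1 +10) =0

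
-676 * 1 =-676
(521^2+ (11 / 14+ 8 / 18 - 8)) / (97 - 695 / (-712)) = 2770.41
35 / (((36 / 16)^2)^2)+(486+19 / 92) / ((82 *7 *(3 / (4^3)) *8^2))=13926497 / 8450568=1.65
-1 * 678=-678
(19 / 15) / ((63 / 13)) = 247 / 945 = 0.26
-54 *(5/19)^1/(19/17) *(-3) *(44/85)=7128/361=19.75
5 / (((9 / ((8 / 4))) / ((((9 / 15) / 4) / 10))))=1 / 60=0.02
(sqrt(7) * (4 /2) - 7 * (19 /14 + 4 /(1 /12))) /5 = -691 /10 + 2 * sqrt(7) /5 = -68.04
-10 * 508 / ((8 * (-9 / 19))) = 12065 / 9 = 1340.56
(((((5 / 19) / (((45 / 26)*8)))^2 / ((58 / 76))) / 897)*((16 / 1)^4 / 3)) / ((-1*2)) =-53248 / 9238617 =-0.01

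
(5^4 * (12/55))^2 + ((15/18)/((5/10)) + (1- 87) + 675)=19185.71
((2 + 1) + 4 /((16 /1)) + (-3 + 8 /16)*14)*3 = -381 /4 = -95.25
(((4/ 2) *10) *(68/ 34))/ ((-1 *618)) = -20/ 309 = -0.06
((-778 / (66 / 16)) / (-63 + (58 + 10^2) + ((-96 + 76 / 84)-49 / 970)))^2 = 1785988740121600 / 1066610281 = 1674452.96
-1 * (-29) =29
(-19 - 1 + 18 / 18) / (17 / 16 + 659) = -304 / 10561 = -0.03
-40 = -40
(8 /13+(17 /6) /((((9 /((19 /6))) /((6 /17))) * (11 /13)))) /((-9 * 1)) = -7963 /69498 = -0.11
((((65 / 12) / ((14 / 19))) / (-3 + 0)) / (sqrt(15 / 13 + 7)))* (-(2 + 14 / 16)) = 28405* sqrt(1378) / 427392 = 2.47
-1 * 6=-6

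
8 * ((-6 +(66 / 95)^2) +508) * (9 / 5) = 326513232 / 45125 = 7235.75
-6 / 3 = -2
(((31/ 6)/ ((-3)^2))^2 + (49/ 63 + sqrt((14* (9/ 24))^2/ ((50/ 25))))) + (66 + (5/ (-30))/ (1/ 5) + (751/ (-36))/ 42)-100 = -1397107/ 40824 + 21* sqrt(2)/ 8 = -30.51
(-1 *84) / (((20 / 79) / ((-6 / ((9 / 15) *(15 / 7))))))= 7742 / 5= 1548.40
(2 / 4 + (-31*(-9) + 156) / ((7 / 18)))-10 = 15527 / 14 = 1109.07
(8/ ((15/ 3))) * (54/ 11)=432/ 55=7.85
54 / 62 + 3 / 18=193 / 186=1.04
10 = 10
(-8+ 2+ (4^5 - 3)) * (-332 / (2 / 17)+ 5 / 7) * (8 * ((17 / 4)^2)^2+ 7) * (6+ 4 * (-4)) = 1199063003625 / 16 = 74941437726.56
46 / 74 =23 / 37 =0.62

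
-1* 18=-18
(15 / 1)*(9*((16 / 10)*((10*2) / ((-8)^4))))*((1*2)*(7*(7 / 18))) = 735 / 128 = 5.74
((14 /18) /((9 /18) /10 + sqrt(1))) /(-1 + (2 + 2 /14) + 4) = 35 /243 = 0.14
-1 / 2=-0.50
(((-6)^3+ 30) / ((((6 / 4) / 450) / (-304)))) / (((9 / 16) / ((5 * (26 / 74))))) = 52978162.16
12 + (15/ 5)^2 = 21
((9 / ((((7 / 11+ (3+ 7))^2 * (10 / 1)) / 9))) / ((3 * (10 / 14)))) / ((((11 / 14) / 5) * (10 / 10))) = 539 / 2535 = 0.21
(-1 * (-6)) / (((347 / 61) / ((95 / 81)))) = 11590 / 9369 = 1.24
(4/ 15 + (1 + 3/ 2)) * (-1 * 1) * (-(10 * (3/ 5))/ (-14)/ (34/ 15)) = -249/ 476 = -0.52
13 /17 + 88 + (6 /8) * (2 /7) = 21177 /238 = 88.98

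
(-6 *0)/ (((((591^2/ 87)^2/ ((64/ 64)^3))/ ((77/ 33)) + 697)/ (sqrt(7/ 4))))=0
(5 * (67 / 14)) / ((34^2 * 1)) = 335 / 16184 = 0.02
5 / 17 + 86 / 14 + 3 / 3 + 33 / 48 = 15469 / 1904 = 8.12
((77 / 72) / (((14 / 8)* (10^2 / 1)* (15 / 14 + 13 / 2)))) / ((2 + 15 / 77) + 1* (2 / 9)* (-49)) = -5929 / 63865000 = -0.00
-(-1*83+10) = 73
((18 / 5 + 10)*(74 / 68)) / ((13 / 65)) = 74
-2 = -2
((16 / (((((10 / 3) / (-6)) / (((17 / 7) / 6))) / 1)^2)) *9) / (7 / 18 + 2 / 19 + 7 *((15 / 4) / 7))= 64047024 / 3556175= 18.01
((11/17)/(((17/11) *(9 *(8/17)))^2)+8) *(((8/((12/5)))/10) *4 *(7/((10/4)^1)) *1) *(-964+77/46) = -43775503499/1520208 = -28795.73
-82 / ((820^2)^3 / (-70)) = 7 / 370739843200000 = 0.00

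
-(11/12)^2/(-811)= 0.00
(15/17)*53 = 795/17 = 46.76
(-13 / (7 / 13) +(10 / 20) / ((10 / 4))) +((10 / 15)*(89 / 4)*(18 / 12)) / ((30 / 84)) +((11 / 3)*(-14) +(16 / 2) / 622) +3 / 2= -74867 / 6531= -11.46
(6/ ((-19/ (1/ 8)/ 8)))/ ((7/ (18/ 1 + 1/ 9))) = -326/ 399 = -0.82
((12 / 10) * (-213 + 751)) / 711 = 1076 / 1185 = 0.91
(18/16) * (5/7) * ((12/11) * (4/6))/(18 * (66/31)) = 0.02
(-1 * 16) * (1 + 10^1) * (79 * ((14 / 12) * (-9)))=145992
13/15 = 0.87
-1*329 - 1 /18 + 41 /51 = -100445 /306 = -328.25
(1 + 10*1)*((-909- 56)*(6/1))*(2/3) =-42460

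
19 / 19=1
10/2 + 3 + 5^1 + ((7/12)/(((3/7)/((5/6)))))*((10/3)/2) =9649/648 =14.89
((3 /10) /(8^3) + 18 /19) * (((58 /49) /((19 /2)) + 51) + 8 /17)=48.91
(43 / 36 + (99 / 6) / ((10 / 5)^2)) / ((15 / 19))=7277 / 1080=6.74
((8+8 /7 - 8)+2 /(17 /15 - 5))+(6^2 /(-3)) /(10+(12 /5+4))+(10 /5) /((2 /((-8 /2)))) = -34175 /8323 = -4.11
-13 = -13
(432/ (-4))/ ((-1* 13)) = 8.31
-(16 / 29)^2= -256 / 841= -0.30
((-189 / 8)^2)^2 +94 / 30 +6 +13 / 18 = 311530.81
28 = 28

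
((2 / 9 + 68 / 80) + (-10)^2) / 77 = 2599 / 1980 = 1.31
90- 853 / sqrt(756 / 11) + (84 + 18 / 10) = 879 / 5- 853 * sqrt(231) / 126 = 72.91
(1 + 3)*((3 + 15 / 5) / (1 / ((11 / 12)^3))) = 1331 / 72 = 18.49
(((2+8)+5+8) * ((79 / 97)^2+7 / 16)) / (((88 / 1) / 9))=34303833 / 13247872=2.59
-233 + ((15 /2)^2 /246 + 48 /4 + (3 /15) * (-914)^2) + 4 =273654383 /1640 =166862.43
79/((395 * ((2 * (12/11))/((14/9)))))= 77/540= 0.14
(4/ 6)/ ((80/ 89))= 89/ 120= 0.74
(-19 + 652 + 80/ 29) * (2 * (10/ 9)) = 368740/ 261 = 1412.80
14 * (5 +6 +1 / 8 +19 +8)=2135 / 4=533.75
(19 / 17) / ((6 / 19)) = 361 / 102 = 3.54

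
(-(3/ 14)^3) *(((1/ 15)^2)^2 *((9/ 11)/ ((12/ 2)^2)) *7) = -1/ 32340000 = -0.00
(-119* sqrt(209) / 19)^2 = 155771 / 19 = 8198.47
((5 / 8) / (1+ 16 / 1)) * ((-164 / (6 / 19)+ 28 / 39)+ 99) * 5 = -136375 / 1768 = -77.14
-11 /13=-0.85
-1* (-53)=53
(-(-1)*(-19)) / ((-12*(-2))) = -19 / 24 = -0.79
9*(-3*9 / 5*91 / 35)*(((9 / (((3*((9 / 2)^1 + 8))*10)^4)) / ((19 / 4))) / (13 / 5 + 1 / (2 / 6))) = -351 / 162353515625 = -0.00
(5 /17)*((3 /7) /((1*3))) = 5 /119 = 0.04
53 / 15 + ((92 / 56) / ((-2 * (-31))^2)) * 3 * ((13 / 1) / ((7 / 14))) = 1439579 / 403620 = 3.57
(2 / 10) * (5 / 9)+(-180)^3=-52487999 / 9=-5831999.89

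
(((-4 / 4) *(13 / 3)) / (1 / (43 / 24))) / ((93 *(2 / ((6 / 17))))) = -559 / 37944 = -0.01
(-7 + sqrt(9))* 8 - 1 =-33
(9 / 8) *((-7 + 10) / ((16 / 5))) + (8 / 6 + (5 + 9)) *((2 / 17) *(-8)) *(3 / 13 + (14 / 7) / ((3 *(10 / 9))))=-10.93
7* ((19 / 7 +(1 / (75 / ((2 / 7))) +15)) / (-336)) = -4651 / 12600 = -0.37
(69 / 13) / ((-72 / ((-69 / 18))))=529 / 1872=0.28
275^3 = 20796875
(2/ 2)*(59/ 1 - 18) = 41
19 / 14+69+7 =1083 / 14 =77.36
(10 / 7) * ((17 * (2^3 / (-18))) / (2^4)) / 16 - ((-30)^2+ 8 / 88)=-19961351 / 22176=-900.13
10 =10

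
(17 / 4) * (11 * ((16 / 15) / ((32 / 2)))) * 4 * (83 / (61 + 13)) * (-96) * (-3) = 745008 / 185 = 4027.07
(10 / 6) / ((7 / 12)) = 20 / 7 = 2.86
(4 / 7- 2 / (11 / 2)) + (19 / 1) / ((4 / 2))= 1495 / 154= 9.71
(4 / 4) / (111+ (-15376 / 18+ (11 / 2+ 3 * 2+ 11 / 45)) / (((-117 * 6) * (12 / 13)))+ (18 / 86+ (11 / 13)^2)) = 423811440 / 47986219261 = 0.01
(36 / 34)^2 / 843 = 108 / 81209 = 0.00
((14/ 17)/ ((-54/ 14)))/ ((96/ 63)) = -343/ 2448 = -0.14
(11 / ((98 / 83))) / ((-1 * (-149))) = 913 / 14602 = 0.06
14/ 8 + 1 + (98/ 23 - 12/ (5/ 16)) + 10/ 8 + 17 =-13.14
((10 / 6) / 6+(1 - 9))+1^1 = -121 / 18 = -6.72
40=40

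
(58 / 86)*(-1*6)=-174 / 43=-4.05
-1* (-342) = 342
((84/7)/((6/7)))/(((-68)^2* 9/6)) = 7/3468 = 0.00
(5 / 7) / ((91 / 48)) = 240 / 637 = 0.38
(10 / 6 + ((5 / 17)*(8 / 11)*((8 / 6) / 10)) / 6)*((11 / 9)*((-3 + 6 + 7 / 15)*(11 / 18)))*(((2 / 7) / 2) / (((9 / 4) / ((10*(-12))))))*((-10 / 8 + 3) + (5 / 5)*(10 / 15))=-186648176 / 2342277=-79.69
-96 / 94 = -48 / 47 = -1.02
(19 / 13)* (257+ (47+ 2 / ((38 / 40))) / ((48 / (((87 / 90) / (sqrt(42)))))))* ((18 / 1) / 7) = 9019* sqrt(42) / 101920+ 87894 / 91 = 966.44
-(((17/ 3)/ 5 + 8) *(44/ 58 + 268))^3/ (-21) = 704297002.84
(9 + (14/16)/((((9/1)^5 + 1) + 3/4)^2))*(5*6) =270.00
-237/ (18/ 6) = -79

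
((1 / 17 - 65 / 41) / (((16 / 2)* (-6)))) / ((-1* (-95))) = 7 / 20910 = 0.00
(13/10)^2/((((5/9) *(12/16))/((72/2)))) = 18252/125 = 146.02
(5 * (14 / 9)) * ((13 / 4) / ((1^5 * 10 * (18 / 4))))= 91 / 162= 0.56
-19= -19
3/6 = 1/2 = 0.50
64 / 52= 16 / 13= 1.23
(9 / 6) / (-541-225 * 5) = -3 / 3332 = -0.00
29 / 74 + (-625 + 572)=-3893 / 74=-52.61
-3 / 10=-0.30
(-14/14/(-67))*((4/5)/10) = 2/1675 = 0.00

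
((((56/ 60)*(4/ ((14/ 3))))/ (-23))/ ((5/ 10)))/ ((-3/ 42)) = 112/ 115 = 0.97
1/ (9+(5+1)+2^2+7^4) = 1/ 2420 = 0.00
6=6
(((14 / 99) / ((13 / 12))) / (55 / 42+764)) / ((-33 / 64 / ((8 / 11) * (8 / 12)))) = -802816 / 5005532961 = -0.00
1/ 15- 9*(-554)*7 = 523531/ 15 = 34902.07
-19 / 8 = -2.38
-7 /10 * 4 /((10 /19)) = -133 /25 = -5.32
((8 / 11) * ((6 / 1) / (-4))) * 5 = -5.45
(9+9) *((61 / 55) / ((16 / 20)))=549 / 22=24.95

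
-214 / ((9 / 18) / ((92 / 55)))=-39376 / 55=-715.93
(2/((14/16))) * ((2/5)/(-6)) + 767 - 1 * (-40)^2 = -87481/105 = -833.15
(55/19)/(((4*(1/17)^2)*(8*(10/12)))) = 9537/304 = 31.37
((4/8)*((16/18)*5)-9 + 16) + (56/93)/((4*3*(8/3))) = 10313/1116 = 9.24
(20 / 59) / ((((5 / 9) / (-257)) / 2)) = -18504 / 59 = -313.63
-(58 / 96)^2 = -0.37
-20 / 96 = -5 / 24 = -0.21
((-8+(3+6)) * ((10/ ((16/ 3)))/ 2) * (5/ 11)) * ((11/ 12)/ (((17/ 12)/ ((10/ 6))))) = 125/ 272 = 0.46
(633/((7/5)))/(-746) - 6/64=-0.70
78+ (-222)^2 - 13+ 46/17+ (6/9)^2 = 7550879/153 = 49352.15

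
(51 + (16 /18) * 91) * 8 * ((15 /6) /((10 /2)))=4748 /9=527.56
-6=-6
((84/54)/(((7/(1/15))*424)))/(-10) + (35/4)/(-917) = -357881/37492200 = -0.01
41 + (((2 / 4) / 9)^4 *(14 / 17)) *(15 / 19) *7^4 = 231783563 / 5651208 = 41.01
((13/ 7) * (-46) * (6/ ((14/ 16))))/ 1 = -28704/ 49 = -585.80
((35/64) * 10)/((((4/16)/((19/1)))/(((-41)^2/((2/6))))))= 16767975/8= 2095996.88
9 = 9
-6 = -6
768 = 768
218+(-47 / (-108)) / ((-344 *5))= 40495633 / 185760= 218.00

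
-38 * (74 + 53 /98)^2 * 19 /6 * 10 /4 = -32106753375 /19208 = -1671530.27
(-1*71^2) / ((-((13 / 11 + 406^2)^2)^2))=73805281 / 10809148022226057135937761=0.00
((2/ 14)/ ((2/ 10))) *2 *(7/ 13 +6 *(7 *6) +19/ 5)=33324/ 91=366.20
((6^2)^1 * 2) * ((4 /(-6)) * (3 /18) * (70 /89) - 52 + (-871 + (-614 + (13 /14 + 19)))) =-68053676 /623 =-109235.43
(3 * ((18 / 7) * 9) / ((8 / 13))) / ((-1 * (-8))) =3159 / 224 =14.10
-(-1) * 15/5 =3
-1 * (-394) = 394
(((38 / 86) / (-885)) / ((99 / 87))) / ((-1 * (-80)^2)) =551 / 8037216000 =0.00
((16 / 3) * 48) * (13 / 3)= 3328 / 3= 1109.33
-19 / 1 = -19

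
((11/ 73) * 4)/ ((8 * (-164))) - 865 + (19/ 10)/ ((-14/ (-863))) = -747.88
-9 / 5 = -1.80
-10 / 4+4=3 / 2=1.50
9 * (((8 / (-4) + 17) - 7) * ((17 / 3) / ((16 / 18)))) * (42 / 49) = 2754 / 7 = 393.43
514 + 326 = 840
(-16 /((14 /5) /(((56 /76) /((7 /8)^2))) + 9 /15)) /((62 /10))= -25600 /34813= -0.74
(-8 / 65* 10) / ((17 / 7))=-112 / 221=-0.51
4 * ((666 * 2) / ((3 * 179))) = 1776 / 179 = 9.92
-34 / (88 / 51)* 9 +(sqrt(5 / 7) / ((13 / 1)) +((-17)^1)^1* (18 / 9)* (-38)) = sqrt(35) / 91 +49045 / 44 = 1114.72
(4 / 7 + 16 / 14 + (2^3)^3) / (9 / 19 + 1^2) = 17081 / 49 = 348.59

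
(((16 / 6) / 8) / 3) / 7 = 1 / 63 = 0.02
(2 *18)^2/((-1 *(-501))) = 432/167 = 2.59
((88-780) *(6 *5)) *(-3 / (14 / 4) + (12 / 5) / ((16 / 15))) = -202410 / 7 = -28915.71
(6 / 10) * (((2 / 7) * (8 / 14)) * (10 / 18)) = 8 / 147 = 0.05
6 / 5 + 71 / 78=2.11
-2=-2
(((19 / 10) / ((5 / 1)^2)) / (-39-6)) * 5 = -19 / 2250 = -0.01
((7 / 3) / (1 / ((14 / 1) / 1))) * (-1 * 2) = -196 / 3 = -65.33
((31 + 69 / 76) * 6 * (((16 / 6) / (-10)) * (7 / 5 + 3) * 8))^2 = 1165812736 / 361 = 3229398.16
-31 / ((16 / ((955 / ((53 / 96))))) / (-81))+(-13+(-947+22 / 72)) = 516137983 / 1908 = 270512.57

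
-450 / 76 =-225 / 38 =-5.92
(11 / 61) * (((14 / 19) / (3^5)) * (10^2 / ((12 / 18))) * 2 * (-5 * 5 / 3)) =-385000 / 281637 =-1.37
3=3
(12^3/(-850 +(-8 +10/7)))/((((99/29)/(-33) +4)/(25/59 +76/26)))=-225115632/129919829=-1.73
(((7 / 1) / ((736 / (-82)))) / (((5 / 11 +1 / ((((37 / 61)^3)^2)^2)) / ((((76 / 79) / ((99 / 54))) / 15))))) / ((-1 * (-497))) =-5128119612549387483899 / 37709718138463826999491695520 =-0.00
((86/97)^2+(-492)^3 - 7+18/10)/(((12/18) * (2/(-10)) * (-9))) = -933807906769/9409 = -99246243.68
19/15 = 1.27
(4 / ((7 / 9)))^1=5.14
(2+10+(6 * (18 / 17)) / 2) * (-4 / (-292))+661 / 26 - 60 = -1108951 / 32266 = -34.37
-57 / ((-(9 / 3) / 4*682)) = 38 / 341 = 0.11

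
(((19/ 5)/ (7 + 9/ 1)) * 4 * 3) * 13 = 741/ 20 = 37.05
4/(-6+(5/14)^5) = -2151296/3223819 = -0.67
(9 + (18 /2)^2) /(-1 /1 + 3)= 45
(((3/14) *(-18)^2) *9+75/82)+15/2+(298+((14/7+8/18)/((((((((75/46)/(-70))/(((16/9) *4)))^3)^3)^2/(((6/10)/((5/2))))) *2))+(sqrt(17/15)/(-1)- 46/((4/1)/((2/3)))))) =743857458150709153027620617593534214581306448116207328867274555320970316640979716145944/4774753910028218402235597182178497314453125- sqrt(255)/15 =155789695587958169080458100000000000000000000.00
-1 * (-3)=3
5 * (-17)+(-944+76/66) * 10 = -313945/33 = -9513.48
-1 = -1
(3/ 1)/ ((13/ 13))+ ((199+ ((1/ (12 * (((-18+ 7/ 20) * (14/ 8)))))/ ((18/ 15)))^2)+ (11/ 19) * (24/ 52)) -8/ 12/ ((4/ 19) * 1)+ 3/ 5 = 243953308697167/ 1221595608870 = 199.70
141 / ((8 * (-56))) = -141 / 448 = -0.31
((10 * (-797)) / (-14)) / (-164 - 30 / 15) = -3985 / 1162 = -3.43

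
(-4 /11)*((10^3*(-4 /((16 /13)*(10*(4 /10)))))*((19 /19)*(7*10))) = 20681.82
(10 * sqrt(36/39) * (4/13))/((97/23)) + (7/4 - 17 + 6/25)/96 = -1501/9600 + 1840 * sqrt(39)/16393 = 0.54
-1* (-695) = 695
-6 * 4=-24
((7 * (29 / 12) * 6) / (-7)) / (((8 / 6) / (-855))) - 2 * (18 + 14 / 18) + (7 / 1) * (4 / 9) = 666985 / 72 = 9263.68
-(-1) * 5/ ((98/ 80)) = 200/ 49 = 4.08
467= 467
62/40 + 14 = 311/20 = 15.55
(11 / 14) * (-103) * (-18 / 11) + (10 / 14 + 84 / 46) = 21730 / 161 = 134.97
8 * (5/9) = 40/9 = 4.44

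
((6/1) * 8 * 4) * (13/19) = 2496/19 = 131.37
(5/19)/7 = 5/133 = 0.04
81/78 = 27/26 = 1.04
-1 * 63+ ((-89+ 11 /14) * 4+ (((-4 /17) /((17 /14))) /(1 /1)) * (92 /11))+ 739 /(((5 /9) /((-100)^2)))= 296000115867 /22253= 13301582.52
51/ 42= 17/ 14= 1.21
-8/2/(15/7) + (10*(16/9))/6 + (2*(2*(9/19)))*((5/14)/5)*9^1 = 41554/17955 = 2.31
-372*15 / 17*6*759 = -25411320 / 17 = -1494783.53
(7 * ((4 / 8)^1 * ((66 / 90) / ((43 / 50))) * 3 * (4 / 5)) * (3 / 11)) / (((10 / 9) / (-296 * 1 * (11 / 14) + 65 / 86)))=-3767931 / 9245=-407.56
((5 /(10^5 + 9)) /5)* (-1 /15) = -1 /1500135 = -0.00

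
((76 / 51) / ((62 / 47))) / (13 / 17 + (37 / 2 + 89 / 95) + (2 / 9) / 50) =5090100 / 91045171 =0.06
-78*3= -234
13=13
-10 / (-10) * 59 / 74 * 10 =295 / 37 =7.97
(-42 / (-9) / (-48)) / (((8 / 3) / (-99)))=231 / 64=3.61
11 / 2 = 5.50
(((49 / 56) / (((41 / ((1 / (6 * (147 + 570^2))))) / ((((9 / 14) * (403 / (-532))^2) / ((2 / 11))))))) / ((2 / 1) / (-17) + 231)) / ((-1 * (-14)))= 30370483 / 4421602523504588800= 0.00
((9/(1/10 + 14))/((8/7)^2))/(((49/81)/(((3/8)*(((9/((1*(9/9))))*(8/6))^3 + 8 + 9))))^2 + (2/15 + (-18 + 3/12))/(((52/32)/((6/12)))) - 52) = -1718043284104875/201865294053240992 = -0.01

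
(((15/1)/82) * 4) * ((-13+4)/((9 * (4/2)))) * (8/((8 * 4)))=-15/164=-0.09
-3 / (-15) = 1 / 5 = 0.20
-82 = -82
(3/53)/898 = 3/47594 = 0.00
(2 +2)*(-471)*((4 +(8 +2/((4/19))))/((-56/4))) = 20253/7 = 2893.29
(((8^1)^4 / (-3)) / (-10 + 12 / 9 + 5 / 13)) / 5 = 53248 / 1615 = 32.97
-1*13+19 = 6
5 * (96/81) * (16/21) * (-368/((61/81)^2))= -76308480/26047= -2929.65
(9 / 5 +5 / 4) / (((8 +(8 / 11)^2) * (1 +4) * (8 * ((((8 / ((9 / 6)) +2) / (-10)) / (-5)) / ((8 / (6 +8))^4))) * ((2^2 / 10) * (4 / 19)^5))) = 8307312145 / 211441664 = 39.29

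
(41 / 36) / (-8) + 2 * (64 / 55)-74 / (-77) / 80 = 4429 / 2016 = 2.20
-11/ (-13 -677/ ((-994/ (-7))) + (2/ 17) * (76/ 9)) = 238986/ 364435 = 0.66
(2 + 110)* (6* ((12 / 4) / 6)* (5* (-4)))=-6720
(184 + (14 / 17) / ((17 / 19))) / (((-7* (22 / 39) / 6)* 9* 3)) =-231582 / 22253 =-10.41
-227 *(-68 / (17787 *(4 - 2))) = 7718 / 17787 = 0.43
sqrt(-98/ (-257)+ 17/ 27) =sqrt(5408565)/ 2313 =1.01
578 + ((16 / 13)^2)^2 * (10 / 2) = 16835938 / 28561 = 589.47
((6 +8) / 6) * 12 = 28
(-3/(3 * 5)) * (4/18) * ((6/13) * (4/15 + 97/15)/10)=-202/14625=-0.01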